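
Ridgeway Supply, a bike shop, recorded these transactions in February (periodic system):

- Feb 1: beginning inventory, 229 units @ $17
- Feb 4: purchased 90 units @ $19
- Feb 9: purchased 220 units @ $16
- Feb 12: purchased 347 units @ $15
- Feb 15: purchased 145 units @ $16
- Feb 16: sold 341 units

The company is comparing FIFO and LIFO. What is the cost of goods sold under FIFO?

FIFO COGS: 229 @ $17 + 90 @ $19 + 22 @ $16 = $5,955
LIFO COGS: 145 @ $16 + 196 @ $15 = $5,260

COGS = $5,955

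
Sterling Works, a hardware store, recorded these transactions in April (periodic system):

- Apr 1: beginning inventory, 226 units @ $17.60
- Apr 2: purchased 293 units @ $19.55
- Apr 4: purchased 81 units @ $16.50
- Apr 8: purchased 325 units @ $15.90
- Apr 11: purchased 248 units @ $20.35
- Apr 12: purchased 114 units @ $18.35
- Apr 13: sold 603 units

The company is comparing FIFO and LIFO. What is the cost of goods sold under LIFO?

COGS = $10,970.60

FIFO COGS: 226 @ $17.60 + 293 @ $19.55 + 81 @ $16.50 + 3 @ $15.90 = $11,089.95
LIFO COGS: 114 @ $18.35 + 248 @ $20.35 + 241 @ $15.90 = $10,970.60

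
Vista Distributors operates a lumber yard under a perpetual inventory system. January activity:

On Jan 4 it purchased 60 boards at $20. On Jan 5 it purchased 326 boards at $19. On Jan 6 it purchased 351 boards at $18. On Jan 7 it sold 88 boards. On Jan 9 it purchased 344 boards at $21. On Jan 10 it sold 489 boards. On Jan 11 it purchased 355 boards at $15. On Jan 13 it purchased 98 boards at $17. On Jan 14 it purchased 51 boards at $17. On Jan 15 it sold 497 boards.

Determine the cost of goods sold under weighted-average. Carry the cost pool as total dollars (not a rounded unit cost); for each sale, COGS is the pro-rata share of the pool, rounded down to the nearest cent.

COGS = $19,844.83

After Jan 4: 60 on hand, pool $1,200.00 (≈ $20.0000 each)
After Jan 5: 386 on hand, pool $7,394.00 (≈ $19.1554 each)
After Jan 6: 737 on hand, pool $13,712.00 (≈ $18.6052 each)
Jan 7, sell 88: 88/737 × $13,712.00 → $1,637.25
After Jan 9: 993 on hand, pool $19,298.75 (≈ $19.4348 each)
Jan 10, sell 489: 489/993 × $19,298.75 → $9,503.61
After Jan 11: 859 on hand, pool $15,120.14 (≈ $17.6020 each)
After Jan 13: 957 on hand, pool $16,786.14 (≈ $17.5404 each)
After Jan 14: 1008 on hand, pool $17,653.14 (≈ $17.5130 each)
Jan 15, sell 497: 497/1008 × $17,653.14 → $8,703.97
Total COGS = $1,637.25 + $9,503.61 + $8,703.97 = $19,844.83
Ending inventory (cost pool remaining) = $8,949.17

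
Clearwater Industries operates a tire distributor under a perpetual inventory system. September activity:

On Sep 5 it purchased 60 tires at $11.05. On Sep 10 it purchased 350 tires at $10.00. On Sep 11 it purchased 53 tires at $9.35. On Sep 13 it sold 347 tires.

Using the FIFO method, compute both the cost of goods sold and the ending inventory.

COGS = $3,533.00; ending inventory = $1,125.55

Sep 13, 347 sold [FIFO — oldest first]: 60 @ $11.05 + 287 @ $10.00 = $3,533.00
Ending inventory: 63 @ $10.00 + 53 @ $9.35 = $1,125.55
Check: goods available $4,658.55 = COGS $3,533.00 + ending $1,125.55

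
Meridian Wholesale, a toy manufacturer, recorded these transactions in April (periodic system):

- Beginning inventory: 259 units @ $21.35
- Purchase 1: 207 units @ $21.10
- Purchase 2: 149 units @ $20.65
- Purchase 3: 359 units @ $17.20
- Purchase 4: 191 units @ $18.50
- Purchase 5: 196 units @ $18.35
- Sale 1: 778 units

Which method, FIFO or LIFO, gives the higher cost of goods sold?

FIFO

FIFO COGS: 259 @ $21.35 + 207 @ $21.10 + 149 @ $20.65 + 163 @ $17.20 = $15,777.80
LIFO COGS: 196 @ $18.35 + 191 @ $18.50 + 359 @ $17.20 + 32 @ $20.65 = $13,965.70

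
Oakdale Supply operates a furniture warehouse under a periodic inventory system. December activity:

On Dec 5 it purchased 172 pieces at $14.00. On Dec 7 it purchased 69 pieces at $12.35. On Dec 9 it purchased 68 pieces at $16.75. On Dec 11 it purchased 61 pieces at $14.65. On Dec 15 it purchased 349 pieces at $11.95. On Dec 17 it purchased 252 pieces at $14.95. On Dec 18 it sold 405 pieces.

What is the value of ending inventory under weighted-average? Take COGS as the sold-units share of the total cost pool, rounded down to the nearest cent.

Dec 18, sell 405: 405/971 × $13,230.75 → $5,518.48
Ending inventory (cost pool remaining) = $7,712.27

Ending inventory = $7,712.27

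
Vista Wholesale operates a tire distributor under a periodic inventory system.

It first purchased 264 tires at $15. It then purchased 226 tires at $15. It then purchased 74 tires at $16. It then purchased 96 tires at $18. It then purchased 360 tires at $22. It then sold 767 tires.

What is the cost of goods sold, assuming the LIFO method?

Sale 1 (767) [LIFO — newest first]: 360 @ $22 + 96 @ $18 + 74 @ $16 + 226 @ $15 + 11 @ $15 = $14,387
Ending inventory: 253 @ $15 = $3,795
Check: goods available $18,182 = COGS $14,387 + ending $3,795

COGS = $14,387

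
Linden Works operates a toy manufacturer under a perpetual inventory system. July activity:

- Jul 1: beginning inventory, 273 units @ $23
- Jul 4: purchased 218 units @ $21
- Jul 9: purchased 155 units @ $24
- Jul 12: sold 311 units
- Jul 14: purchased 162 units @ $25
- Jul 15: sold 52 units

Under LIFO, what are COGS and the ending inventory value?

Jul 12, 311 sold [LIFO — newest first]: 155 @ $24 + 156 @ $21 = $6,996
Jul 15, 52 sold [LIFO — newest first]: 52 @ $25 = $1,300
Total COGS = $6,996 + $1,300 = $8,296
Ending inventory: 273 @ $23 + 62 @ $21 + 110 @ $25 = $10,331
Check: goods available $18,627 = COGS $8,296 + ending $10,331

COGS = $8,296; ending inventory = $10,331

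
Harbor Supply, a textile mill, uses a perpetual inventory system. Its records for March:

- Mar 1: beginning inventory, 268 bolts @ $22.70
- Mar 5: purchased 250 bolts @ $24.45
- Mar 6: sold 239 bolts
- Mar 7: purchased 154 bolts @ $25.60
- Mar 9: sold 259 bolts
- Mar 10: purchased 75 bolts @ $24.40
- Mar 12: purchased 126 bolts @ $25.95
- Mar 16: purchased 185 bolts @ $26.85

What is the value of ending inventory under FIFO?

Mar 6, 239 sold [FIFO — oldest first]: 239 @ $22.70 = $5,425.30
Mar 9, 259 sold [FIFO — oldest first]: 29 @ $22.70 + 230 @ $24.45 = $6,281.80
Total COGS = $5,425.30 + $6,281.80 = $11,707.10
Ending inventory: 20 @ $24.45 + 154 @ $25.60 + 75 @ $24.40 + 126 @ $25.95 + 185 @ $26.85 = $14,498.35
Check: goods available $26,205.45 = COGS $11,707.10 + ending $14,498.35

Ending inventory = $14,498.35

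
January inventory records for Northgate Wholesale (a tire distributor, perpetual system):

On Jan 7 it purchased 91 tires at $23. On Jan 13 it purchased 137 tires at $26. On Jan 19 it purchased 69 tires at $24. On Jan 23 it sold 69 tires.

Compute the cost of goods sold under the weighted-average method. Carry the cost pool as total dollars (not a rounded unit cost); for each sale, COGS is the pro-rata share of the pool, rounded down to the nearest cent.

After Jan 7: 91 on hand, pool $2,093.00 (≈ $23.0000 each)
After Jan 13: 228 on hand, pool $5,655.00 (≈ $24.8026 each)
After Jan 19: 297 on hand, pool $7,311.00 (≈ $24.6162 each)
Jan 23, sell 69: 69/297 × $7,311.00 → $1,698.51
Ending inventory (cost pool remaining) = $5,612.49
Check: goods available $7,311.00 = COGS $1,698.51 + ending $5,612.49

COGS = $1,698.51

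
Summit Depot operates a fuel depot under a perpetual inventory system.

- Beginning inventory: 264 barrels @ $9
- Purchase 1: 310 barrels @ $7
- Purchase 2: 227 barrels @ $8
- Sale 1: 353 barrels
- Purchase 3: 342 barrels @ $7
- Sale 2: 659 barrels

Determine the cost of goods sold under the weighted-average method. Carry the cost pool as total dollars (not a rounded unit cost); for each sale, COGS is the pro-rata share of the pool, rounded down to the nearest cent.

COGS = $7,768.97

After Beginning: 264 on hand, pool $2,376.00 (≈ $9.0000 each)
After Purchase 1: 574 on hand, pool $4,546.00 (≈ $7.9199 each)
After Purchase 2: 801 on hand, pool $6,362.00 (≈ $7.9426 each)
Sale 1, sell 353: 353/801 × $6,362.00 → $2,803.72
After Purchase 3: 790 on hand, pool $5,952.28 (≈ $7.5345 each)
Sale 2, sell 659: 659/790 × $5,952.28 → $4,965.25
Total COGS = $2,803.72 + $4,965.25 = $7,768.97
Ending inventory (cost pool remaining) = $987.03
Check: goods available $8,756.00 = COGS $7,768.97 + ending $987.03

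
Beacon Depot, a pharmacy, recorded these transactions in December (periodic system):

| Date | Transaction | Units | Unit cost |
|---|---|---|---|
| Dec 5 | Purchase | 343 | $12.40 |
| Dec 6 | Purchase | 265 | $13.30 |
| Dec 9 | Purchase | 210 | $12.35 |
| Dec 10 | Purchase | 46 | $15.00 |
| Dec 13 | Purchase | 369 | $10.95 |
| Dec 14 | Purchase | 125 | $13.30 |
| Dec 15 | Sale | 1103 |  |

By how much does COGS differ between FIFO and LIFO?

FIFO COGS: 343 @ $12.40 + 265 @ $13.30 + 210 @ $12.35 + 46 @ $15.00 + 239 @ $10.95 = $13,678.25
LIFO COGS: 125 @ $13.30 + 369 @ $10.95 + 46 @ $15.00 + 210 @ $12.35 + 265 @ $13.30 + 88 @ $12.40 = $13,602.25
Difference = |$13,678.25 − $13,602.25| = $76.00

$76.00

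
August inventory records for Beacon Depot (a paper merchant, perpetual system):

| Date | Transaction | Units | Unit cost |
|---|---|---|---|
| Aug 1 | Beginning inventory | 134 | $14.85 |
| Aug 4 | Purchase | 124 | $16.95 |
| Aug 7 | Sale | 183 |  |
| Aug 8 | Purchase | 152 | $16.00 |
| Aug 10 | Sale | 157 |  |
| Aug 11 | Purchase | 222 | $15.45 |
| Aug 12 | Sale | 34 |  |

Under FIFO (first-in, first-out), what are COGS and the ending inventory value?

Aug 7, 183 sold [FIFO — oldest first]: 134 @ $14.85 + 49 @ $16.95 = $2,820.45
Aug 10, 157 sold [FIFO — oldest first]: 75 @ $16.95 + 82 @ $16.00 = $2,583.25
Aug 12, 34 sold [FIFO — oldest first]: 34 @ $16.00 = $544.00
Total COGS = $2,820.45 + $2,583.25 + $544.00 = $5,947.70
Ending inventory: 36 @ $16.00 + 222 @ $15.45 = $4,005.90

COGS = $5,947.70; ending inventory = $4,005.90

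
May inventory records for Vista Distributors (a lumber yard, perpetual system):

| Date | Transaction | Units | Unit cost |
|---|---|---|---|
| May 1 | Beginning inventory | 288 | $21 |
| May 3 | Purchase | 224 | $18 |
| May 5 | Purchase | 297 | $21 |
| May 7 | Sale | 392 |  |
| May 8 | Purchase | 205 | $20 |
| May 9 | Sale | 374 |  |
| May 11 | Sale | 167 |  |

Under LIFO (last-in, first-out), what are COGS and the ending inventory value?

COGS = $18,716; ending inventory = $1,701

May 7, 392 sold [LIFO — newest first]: 297 @ $21 + 95 @ $18 = $7,947
May 9, 374 sold [LIFO — newest first]: 205 @ $20 + 129 @ $18 + 40 @ $21 = $7,262
May 11, 167 sold [LIFO — newest first]: 167 @ $21 = $3,507
Total COGS = $7,947 + $7,262 + $3,507 = $18,716
Ending inventory: 81 @ $21 = $1,701
Check: goods available $20,417 = COGS $18,716 + ending $1,701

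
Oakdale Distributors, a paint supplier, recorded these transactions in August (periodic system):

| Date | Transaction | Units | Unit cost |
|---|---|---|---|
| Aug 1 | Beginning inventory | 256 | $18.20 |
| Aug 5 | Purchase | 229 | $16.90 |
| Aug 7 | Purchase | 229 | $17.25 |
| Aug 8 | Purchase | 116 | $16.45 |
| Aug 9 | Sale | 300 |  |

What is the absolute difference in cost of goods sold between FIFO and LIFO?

$320.60

FIFO COGS: 256 @ $18.20 + 44 @ $16.90 = $5,402.80
LIFO COGS: 116 @ $16.45 + 184 @ $17.25 = $5,082.20
Difference = |$5,402.80 − $5,082.20| = $320.60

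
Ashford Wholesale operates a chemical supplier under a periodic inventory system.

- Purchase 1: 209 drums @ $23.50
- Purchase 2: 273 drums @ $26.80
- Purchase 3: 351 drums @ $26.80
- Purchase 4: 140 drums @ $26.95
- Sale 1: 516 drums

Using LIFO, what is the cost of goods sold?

COGS = $13,849.80

Sale 1 (516) [LIFO — newest first]: 140 @ $26.95 + 351 @ $26.80 + 25 @ $26.80 = $13,849.80
Ending inventory: 209 @ $23.50 + 248 @ $26.80 = $11,557.90
Check: goods available $25,407.70 = COGS $13,849.80 + ending $11,557.90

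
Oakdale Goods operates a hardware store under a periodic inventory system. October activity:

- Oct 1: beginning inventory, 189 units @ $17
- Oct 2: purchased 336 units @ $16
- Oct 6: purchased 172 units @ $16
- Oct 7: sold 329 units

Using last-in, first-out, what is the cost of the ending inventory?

Ending inventory = $6,077

Oct 7, 329 sold [LIFO — newest first]: 172 @ $16 + 157 @ $16 = $5,264
Ending inventory: 189 @ $17 + 179 @ $16 = $6,077
Check: goods available $11,341 = COGS $5,264 + ending $6,077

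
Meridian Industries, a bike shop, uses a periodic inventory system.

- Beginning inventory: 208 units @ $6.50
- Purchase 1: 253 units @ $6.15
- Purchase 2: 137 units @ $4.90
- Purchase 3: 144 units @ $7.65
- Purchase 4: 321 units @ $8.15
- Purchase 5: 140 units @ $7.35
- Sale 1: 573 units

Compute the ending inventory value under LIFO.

Sale 1 (573) [LIFO — newest first]: 140 @ $7.35 + 321 @ $8.15 + 112 @ $7.65 = $4,501.95
Ending inventory: 208 @ $6.50 + 253 @ $6.15 + 137 @ $4.90 + 32 @ $7.65 = $3,824.05

Ending inventory = $3,824.05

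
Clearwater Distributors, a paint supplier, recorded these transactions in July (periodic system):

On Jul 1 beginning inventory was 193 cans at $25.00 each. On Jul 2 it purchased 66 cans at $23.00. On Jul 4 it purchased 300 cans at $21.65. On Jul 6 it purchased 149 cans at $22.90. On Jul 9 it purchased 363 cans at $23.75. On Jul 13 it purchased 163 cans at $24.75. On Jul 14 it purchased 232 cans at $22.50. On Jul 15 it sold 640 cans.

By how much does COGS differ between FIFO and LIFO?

FIFO COGS: 193 @ $25.00 + 66 @ $23.00 + 300 @ $21.65 + 81 @ $22.90 = $14,692.90
LIFO COGS: 232 @ $22.50 + 163 @ $24.75 + 245 @ $23.75 = $15,073.00
Difference = |$14,692.90 − $15,073.00| = $380.10

$380.10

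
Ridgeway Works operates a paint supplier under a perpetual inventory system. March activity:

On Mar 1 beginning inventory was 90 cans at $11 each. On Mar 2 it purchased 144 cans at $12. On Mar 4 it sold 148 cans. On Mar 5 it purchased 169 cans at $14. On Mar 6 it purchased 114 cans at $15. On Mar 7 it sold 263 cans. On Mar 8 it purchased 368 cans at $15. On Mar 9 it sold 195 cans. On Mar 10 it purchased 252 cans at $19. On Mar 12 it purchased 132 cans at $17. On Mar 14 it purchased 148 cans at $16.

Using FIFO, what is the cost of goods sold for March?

COGS = $8,129

Mar 4, 148 sold [FIFO — oldest first]: 90 @ $11 + 58 @ $12 = $1,686
Mar 7, 263 sold [FIFO — oldest first]: 86 @ $12 + 169 @ $14 + 8 @ $15 = $3,518
Mar 9, 195 sold [FIFO — oldest first]: 106 @ $15 + 89 @ $15 = $2,925
Total COGS = $1,686 + $3,518 + $2,925 = $8,129
Ending inventory: 279 @ $15 + 252 @ $19 + 132 @ $17 + 148 @ $16 = $13,585
Check: goods available $21,714 = COGS $8,129 + ending $13,585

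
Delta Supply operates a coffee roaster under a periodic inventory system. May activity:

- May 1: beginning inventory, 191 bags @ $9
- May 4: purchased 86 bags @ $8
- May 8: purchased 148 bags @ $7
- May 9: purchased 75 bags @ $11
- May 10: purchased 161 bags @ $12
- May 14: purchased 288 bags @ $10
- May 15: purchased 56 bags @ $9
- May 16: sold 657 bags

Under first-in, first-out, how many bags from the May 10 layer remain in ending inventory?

May 16, 657 sold [FIFO — oldest first]: 191 @ $9 + 86 @ $8 + 148 @ $7 + 75 @ $11 + 157 @ $12 = $6,152
Ending inventory: 4 @ $12 + 288 @ $10 + 56 @ $9 = $3,432

4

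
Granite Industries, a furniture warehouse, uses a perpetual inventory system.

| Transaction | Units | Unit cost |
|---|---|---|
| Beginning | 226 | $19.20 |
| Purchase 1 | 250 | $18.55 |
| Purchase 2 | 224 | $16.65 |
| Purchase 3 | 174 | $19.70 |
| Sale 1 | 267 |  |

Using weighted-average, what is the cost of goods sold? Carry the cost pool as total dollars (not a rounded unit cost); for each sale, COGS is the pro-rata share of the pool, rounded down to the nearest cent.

COGS = $4,928.83

After Beginning: 226 on hand, pool $4,339.20 (≈ $19.2000 each)
After Purchase 1: 476 on hand, pool $8,976.70 (≈ $18.8586 each)
After Purchase 2: 700 on hand, pool $12,706.30 (≈ $18.1519 each)
After Purchase 3: 874 on hand, pool $16,134.10 (≈ $18.4601 each)
Sale 1, sell 267: 267/874 × $16,134.10 → $4,928.83
Ending inventory (cost pool remaining) = $11,205.27
Check: goods available $16,134.10 = COGS $4,928.83 + ending $11,205.27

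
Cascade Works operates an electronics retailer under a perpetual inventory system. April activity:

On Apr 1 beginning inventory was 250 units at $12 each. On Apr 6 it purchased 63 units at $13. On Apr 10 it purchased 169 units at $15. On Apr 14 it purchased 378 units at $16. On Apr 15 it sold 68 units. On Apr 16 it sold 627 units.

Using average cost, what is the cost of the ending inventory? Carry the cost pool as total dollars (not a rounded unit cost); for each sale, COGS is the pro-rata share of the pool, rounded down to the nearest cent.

After Apr 1: 250 on hand, pool $3,000.00 (≈ $12.0000 each)
After Apr 6: 313 on hand, pool $3,819.00 (≈ $12.2013 each)
After Apr 10: 482 on hand, pool $6,354.00 (≈ $13.1826 each)
After Apr 14: 860 on hand, pool $12,402.00 (≈ $14.4209 each)
Apr 15, sell 68: 68/860 × $12,402.00 → $980.62
Apr 16, sell 627: 627/792 × $11,421.38 → $9,041.92
Total COGS = $980.62 + $9,041.92 = $10,022.54
Ending inventory (cost pool remaining) = $2,379.46
Check: goods available $12,402.00 = COGS $10,022.54 + ending $2,379.46

Ending inventory = $2,379.46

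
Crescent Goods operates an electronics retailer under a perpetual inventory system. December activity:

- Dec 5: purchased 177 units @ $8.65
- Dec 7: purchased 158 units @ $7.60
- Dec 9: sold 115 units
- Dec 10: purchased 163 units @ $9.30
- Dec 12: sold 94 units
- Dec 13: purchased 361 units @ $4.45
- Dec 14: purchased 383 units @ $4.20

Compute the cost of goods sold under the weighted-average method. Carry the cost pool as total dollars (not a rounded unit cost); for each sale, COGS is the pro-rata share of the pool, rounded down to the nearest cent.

After Dec 5: 177 on hand, pool $1,531.05 (≈ $8.6500 each)
After Dec 7: 335 on hand, pool $2,731.85 (≈ $8.1548 each)
Dec 9, sell 115: 115/335 × $2,731.85 → $937.79
After Dec 10: 383 on hand, pool $3,309.96 (≈ $8.6422 each)
Dec 12, sell 94: 94/383 × $3,309.96 → $812.36
After Dec 13: 650 on hand, pool $4,104.05 (≈ $6.3139 each)
After Dec 14: 1033 on hand, pool $5,712.65 (≈ $5.5302 each)
Total COGS = $937.79 + $812.36 = $1,750.15
Ending inventory (cost pool remaining) = $5,712.65
Check: goods available $7,462.80 = COGS $1,750.15 + ending $5,712.65

COGS = $1,750.15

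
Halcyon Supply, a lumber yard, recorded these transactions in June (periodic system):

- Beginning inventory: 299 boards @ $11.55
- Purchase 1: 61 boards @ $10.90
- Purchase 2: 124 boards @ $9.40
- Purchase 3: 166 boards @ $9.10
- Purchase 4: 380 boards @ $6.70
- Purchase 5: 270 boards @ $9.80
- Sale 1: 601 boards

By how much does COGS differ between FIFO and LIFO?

FIFO COGS: 299 @ $11.55 + 61 @ $10.90 + 124 @ $9.40 + 117 @ $9.10 = $6,348.65
LIFO COGS: 270 @ $9.80 + 331 @ $6.70 = $4,863.70
Difference = |$6,348.65 − $4,863.70| = $1,484.95

$1,484.95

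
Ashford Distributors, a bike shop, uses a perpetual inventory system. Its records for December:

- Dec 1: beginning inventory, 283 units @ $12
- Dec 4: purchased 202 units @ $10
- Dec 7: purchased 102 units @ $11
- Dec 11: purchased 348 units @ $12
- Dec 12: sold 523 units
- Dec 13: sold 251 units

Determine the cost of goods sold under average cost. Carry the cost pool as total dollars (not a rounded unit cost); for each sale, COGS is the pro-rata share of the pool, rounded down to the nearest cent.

COGS = $8,869.12

After Dec 1: 283 on hand, pool $3,396.00 (≈ $12.0000 each)
After Dec 4: 485 on hand, pool $5,416.00 (≈ $11.1670 each)
After Dec 7: 587 on hand, pool $6,538.00 (≈ $11.1380 each)
After Dec 11: 935 on hand, pool $10,714.00 (≈ $11.4588 each)
Dec 12, sell 523: 523/935 × $10,714.00 → $5,992.96
Dec 13, sell 251: 251/412 × $4,721.04 → $2,876.16
Total COGS = $5,992.96 + $2,876.16 = $8,869.12
Ending inventory (cost pool remaining) = $1,844.88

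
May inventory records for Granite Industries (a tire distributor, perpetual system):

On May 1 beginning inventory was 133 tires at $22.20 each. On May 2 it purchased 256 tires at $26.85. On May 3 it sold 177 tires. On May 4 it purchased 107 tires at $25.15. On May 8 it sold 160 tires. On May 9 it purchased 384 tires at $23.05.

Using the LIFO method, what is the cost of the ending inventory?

Ending inventory = $12,501.90

May 3, 177 sold [LIFO — newest first]: 177 @ $26.85 = $4,752.45
May 8, 160 sold [LIFO — newest first]: 107 @ $25.15 + 53 @ $26.85 = $4,114.10
Total COGS = $4,752.45 + $4,114.10 = $8,866.55
Ending inventory: 133 @ $22.20 + 26 @ $26.85 + 384 @ $23.05 = $12,501.90
Check: goods available $21,368.45 = COGS $8,866.55 + ending $12,501.90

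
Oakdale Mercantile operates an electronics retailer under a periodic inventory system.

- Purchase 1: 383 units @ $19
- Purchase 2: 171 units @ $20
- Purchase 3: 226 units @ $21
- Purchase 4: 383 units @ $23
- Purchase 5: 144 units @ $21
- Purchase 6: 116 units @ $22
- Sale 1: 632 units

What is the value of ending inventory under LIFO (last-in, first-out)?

Ending inventory = $15,696

Sale 1 (632) [LIFO — newest first]: 116 @ $22 + 144 @ $21 + 372 @ $23 = $14,132
Ending inventory: 383 @ $19 + 171 @ $20 + 226 @ $21 + 11 @ $23 = $15,696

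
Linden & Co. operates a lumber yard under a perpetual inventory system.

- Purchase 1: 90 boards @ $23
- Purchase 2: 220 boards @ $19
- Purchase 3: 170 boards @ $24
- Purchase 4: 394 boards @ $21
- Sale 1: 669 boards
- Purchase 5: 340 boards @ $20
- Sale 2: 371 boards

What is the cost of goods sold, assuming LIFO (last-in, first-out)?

COGS = $21,738

Sale 1 (669) [LIFO — newest first]: 394 @ $21 + 170 @ $24 + 105 @ $19 = $14,349
Sale 2 (371) [LIFO — newest first]: 340 @ $20 + 31 @ $19 = $7,389
Total COGS = $14,349 + $7,389 = $21,738
Ending inventory: 90 @ $23 + 84 @ $19 = $3,666
Check: goods available $25,404 = COGS $21,738 + ending $3,666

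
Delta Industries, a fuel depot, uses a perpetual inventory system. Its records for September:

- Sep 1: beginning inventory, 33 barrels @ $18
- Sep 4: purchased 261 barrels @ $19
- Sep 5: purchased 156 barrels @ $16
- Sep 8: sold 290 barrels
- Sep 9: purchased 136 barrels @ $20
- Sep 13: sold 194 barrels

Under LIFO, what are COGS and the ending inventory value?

Sep 8, 290 sold [LIFO — newest first]: 156 @ $16 + 134 @ $19 = $5,042
Sep 13, 194 sold [LIFO — newest first]: 136 @ $20 + 58 @ $19 = $3,822
Total COGS = $5,042 + $3,822 = $8,864
Ending inventory: 33 @ $18 + 69 @ $19 = $1,905

COGS = $8,864; ending inventory = $1,905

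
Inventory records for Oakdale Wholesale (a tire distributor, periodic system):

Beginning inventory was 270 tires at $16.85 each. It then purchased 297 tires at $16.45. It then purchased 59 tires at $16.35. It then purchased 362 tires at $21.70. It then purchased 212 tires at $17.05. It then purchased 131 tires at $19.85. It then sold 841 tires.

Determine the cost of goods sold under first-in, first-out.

Sale 1 (841) [FIFO — oldest first]: 270 @ $16.85 + 297 @ $16.45 + 59 @ $16.35 + 215 @ $21.70 = $15,065.30
Ending inventory: 147 @ $21.70 + 212 @ $17.05 + 131 @ $19.85 = $9,404.85

COGS = $15,065.30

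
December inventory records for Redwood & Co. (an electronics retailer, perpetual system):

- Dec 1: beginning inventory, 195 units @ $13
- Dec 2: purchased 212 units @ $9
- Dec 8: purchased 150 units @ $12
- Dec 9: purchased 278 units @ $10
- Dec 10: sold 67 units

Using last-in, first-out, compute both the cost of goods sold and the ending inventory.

Dec 10, 67 sold [LIFO — newest first]: 67 @ $10 = $670
Ending inventory: 195 @ $13 + 212 @ $9 + 150 @ $12 + 211 @ $10 = $8,353

COGS = $670; ending inventory = $8,353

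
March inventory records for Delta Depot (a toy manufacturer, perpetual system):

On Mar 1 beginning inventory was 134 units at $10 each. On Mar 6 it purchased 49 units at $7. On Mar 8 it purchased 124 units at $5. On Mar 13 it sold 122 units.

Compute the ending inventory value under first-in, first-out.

Ending inventory = $1,083

Mar 13, 122 sold [FIFO — oldest first]: 122 @ $10 = $1,220
Ending inventory: 12 @ $10 + 49 @ $7 + 124 @ $5 = $1,083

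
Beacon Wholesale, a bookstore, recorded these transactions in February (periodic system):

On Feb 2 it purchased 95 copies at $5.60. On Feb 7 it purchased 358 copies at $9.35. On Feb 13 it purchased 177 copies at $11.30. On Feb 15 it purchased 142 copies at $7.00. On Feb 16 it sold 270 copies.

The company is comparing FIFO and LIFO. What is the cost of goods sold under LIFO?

COGS = $2,440.40

FIFO COGS: 95 @ $5.60 + 175 @ $9.35 = $2,168.25
LIFO COGS: 142 @ $7.00 + 128 @ $11.30 = $2,440.40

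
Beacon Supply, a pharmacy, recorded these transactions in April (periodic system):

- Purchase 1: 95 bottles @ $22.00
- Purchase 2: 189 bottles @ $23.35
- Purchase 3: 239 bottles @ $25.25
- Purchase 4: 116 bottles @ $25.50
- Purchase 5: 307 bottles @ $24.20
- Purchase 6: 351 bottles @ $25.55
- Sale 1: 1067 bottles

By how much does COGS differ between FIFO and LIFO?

FIFO COGS: 95 @ $22.00 + 189 @ $23.35 + 239 @ $25.25 + 116 @ $25.50 + 307 @ $24.20 + 121 @ $25.55 = $26,016.85
LIFO COGS: 351 @ $25.55 + 307 @ $24.20 + 116 @ $25.50 + 239 @ $25.25 + 54 @ $23.35 = $26,651.10
Difference = |$26,016.85 − $26,651.10| = $634.25

$634.25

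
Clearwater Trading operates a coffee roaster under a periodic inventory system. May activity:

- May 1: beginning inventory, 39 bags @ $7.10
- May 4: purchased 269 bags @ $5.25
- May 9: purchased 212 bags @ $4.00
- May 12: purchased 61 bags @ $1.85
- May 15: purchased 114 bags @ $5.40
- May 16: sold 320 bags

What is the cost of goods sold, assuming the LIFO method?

May 16, 320 sold [LIFO — newest first]: 114 @ $5.40 + 61 @ $1.85 + 145 @ $4.00 = $1,308.45
Ending inventory: 39 @ $7.10 + 269 @ $5.25 + 67 @ $4.00 = $1,957.15
Check: goods available $3,265.60 = COGS $1,308.45 + ending $1,957.15

COGS = $1,308.45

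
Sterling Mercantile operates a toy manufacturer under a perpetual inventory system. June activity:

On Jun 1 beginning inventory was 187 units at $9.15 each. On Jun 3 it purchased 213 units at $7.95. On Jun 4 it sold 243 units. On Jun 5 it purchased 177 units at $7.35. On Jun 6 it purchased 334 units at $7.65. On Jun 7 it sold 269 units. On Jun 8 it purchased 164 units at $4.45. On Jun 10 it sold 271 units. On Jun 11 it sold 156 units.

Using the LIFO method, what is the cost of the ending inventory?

Jun 4, 243 sold [LIFO — newest first]: 213 @ $7.95 + 30 @ $9.15 = $1,967.85
Jun 7, 269 sold [LIFO — newest first]: 269 @ $7.65 = $2,057.85
Jun 10, 271 sold [LIFO — newest first]: 164 @ $4.45 + 65 @ $7.65 + 42 @ $7.35 = $1,535.75
Jun 11, 156 sold [LIFO — newest first]: 135 @ $7.35 + 21 @ $9.15 = $1,184.40
Total COGS = $1,967.85 + $2,057.85 + $1,535.75 + $1,184.40 = $6,745.85
Ending inventory: 136 @ $9.15 = $1,244.40

Ending inventory = $1,244.40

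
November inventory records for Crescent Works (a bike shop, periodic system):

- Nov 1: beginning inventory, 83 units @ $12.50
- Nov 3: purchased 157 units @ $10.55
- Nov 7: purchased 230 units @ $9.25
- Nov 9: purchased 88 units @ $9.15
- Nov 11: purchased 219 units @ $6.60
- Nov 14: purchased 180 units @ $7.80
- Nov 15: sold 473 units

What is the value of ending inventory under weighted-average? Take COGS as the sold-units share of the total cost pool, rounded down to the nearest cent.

Nov 15, sell 473: 473/957 × $8,475.95 → $4,189.26
Ending inventory (cost pool remaining) = $4,286.69

Ending inventory = $4,286.69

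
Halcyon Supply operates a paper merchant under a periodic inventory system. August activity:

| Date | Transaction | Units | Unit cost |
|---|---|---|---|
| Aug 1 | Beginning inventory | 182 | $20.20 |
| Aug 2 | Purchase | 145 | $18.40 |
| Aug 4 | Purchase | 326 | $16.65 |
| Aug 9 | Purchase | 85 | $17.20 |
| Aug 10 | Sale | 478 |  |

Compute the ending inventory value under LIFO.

Ending inventory = $5,111.60

Aug 10, 478 sold [LIFO — newest first]: 85 @ $17.20 + 326 @ $16.65 + 67 @ $18.40 = $8,122.70
Ending inventory: 182 @ $20.20 + 78 @ $18.40 = $5,111.60
Check: goods available $13,234.30 = COGS $8,122.70 + ending $5,111.60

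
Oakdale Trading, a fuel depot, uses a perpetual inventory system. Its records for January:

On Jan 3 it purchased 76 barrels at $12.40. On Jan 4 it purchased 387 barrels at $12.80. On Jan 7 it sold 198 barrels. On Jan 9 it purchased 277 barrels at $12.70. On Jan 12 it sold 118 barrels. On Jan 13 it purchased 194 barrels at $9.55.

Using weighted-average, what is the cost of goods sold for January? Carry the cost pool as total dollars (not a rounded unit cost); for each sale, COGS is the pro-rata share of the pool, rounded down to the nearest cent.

After Jan 3: 76 on hand, pool $942.40 (≈ $12.4000 each)
After Jan 4: 463 on hand, pool $5,896.00 (≈ $12.7343 each)
Jan 7, sell 198: 198/463 × $5,896.00 → $2,521.39
After Jan 9: 542 on hand, pool $6,892.51 (≈ $12.7168 each)
Jan 12, sell 118: 118/542 × $6,892.51 → $1,500.58
After Jan 13: 618 on hand, pool $7,244.63 (≈ $11.7227 each)
Total COGS = $2,521.39 + $1,500.58 = $4,021.97
Ending inventory (cost pool remaining) = $7,244.63
Check: goods available $11,266.60 = COGS $4,021.97 + ending $7,244.63

COGS = $4,021.97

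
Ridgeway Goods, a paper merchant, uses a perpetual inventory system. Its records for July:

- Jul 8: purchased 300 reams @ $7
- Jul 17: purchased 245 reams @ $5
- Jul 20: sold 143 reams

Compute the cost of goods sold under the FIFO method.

COGS = $1,001

Jul 20, 143 sold [FIFO — oldest first]: 143 @ $7 = $1,001
Ending inventory: 157 @ $7 + 245 @ $5 = $2,324
Check: goods available $3,325 = COGS $1,001 + ending $2,324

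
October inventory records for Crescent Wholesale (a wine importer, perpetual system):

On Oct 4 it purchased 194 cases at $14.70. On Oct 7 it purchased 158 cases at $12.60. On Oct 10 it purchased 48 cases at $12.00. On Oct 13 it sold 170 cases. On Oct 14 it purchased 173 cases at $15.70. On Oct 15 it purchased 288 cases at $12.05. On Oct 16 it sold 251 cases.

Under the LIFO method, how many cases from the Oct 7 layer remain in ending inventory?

Oct 13, 170 sold [LIFO — newest first]: 48 @ $12.00 + 122 @ $12.60 = $2,113.20
Oct 16, 251 sold [LIFO — newest first]: 251 @ $12.05 = $3,024.55
Total COGS = $2,113.20 + $3,024.55 = $5,137.75
Ending inventory: 194 @ $14.70 + 36 @ $12.60 + 173 @ $15.70 + 37 @ $12.05 = $6,467.35
Check: goods available $11,605.10 = COGS $5,137.75 + ending $6,467.35

36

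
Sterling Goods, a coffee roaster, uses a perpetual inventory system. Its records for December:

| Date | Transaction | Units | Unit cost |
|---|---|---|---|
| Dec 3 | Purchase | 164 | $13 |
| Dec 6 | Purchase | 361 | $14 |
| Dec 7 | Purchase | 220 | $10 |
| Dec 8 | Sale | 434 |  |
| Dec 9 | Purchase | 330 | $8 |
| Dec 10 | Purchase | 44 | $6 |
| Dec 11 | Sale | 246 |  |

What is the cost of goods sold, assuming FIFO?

COGS = $8,736

Dec 8, 434 sold [FIFO — oldest first]: 164 @ $13 + 270 @ $14 = $5,912
Dec 11, 246 sold [FIFO — oldest first]: 91 @ $14 + 155 @ $10 = $2,824
Total COGS = $5,912 + $2,824 = $8,736
Ending inventory: 65 @ $10 + 330 @ $8 + 44 @ $6 = $3,554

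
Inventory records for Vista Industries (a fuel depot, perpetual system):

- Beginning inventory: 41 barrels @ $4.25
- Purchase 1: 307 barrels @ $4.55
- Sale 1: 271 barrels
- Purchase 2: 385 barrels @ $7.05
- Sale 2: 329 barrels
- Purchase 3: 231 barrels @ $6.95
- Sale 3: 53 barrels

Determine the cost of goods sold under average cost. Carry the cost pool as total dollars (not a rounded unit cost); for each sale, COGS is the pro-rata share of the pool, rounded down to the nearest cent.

After Beginning: 41 on hand, pool $174.25 (≈ $4.2500 each)
After Purchase 1: 348 on hand, pool $1,571.10 (≈ $4.5147 each)
Sale 1, sell 271: 271/348 × $1,571.10 → $1,223.47
After Purchase 2: 462 on hand, pool $3,061.88 (≈ $6.6274 each)
Sale 2, sell 329: 329/462 × $3,061.88 → $2,180.42
After Purchase 3: 364 on hand, pool $2,486.91 (≈ $6.8322 each)
Sale 3, sell 53: 53/364 × $2,486.91 → $362.10
Total COGS = $1,223.47 + $2,180.42 + $362.10 = $3,765.99
Ending inventory (cost pool remaining) = $2,124.81
Check: goods available $5,890.80 = COGS $3,765.99 + ending $2,124.81

COGS = $3,765.99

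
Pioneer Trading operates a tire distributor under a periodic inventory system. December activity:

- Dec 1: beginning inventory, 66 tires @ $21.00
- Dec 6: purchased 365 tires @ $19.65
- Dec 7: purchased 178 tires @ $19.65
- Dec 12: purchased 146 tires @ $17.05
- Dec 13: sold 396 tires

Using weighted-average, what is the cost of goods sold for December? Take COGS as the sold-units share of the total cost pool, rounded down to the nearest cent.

COGS = $7,629.03

Dec 13, sell 396: 396/755 × $14,545.25 → $7,629.03
Ending inventory (cost pool remaining) = $6,916.22
Check: goods available $14,545.25 = COGS $7,629.03 + ending $6,916.22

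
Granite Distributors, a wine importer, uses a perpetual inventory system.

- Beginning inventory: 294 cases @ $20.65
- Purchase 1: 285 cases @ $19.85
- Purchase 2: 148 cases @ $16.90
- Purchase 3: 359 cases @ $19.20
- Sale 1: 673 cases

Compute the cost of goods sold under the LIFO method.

COGS = $12,689.10

Sale 1 (673) [LIFO — newest first]: 359 @ $19.20 + 148 @ $16.90 + 166 @ $19.85 = $12,689.10
Ending inventory: 294 @ $20.65 + 119 @ $19.85 = $8,433.25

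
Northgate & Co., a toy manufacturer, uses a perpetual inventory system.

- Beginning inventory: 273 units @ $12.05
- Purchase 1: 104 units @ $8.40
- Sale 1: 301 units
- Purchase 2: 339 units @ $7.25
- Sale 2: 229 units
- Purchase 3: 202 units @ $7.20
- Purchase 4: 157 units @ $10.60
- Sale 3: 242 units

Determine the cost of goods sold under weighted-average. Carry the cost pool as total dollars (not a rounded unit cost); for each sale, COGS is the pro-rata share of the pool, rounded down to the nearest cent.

COGS = $7,184.22

After Beginning: 273 on hand, pool $3,289.65 (≈ $12.0500 each)
After Purchase 1: 377 on hand, pool $4,163.25 (≈ $11.0431 each)
Sale 1, sell 301: 301/377 × $4,163.25 → $3,323.97
After Purchase 2: 415 on hand, pool $3,297.03 (≈ $7.9447 each)
Sale 2, sell 229: 229/415 × $3,297.03 → $1,819.32
After Purchase 3: 388 on hand, pool $2,932.11 (≈ $7.5570 each)
After Purchase 4: 545 on hand, pool $4,596.31 (≈ $8.4336 each)
Sale 3, sell 242: 242/545 × $4,596.31 → $2,040.93
Total COGS = $3,323.97 + $1,819.32 + $2,040.93 = $7,184.22
Ending inventory (cost pool remaining) = $2,555.38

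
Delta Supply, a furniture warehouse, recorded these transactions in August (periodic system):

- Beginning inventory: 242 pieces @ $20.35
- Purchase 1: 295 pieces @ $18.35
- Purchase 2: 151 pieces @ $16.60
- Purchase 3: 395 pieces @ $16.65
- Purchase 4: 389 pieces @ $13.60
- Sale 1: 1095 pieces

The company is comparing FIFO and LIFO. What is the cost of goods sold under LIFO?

FIFO COGS: 242 @ $20.35 + 295 @ $18.35 + 151 @ $16.60 + 395 @ $16.65 + 12 @ $13.60 = $19,584.50
LIFO COGS: 389 @ $13.60 + 395 @ $16.65 + 151 @ $16.60 + 160 @ $18.35 = $17,309.75

COGS = $17,309.75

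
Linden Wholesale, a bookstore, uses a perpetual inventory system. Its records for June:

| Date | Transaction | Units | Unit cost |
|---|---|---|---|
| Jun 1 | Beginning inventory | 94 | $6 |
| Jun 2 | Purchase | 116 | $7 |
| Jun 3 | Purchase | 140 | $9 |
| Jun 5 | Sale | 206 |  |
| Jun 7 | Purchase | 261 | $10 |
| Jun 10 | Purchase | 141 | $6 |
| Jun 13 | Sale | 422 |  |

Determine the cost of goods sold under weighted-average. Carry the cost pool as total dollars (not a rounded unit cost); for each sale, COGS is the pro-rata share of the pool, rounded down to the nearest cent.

COGS = $5,060.81

After Jun 1: 94 on hand, pool $564.00 (≈ $6.0000 each)
After Jun 2: 210 on hand, pool $1,376.00 (≈ $6.5524 each)
After Jun 3: 350 on hand, pool $2,636.00 (≈ $7.5314 each)
Jun 5, sell 206: 206/350 × $2,636.00 → $1,551.47
After Jun 7: 405 on hand, pool $3,694.53 (≈ $9.1223 each)
After Jun 10: 546 on hand, pool $4,540.53 (≈ $8.3160 each)
Jun 13, sell 422: 422/546 × $4,540.53 → $3,509.34
Total COGS = $1,551.47 + $3,509.34 = $5,060.81
Ending inventory (cost pool remaining) = $1,031.19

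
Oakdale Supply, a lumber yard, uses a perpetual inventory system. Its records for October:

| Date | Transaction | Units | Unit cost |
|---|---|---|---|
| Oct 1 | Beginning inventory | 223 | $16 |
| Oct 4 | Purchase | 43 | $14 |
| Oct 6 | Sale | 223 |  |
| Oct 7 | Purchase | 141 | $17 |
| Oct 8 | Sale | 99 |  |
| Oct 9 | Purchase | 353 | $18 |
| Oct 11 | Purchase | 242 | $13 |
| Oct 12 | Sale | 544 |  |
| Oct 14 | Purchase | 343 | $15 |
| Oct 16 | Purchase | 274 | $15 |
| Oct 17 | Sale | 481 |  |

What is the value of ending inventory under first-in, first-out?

Oct 6, 223 sold [FIFO — oldest first]: 223 @ $16 = $3,568
Oct 8, 99 sold [FIFO — oldest first]: 43 @ $14 + 56 @ $17 = $1,554
Oct 12, 544 sold [FIFO — oldest first]: 85 @ $17 + 353 @ $18 + 106 @ $13 = $9,177
Oct 17, 481 sold [FIFO — oldest first]: 136 @ $13 + 343 @ $15 + 2 @ $15 = $6,943
Total COGS = $3,568 + $1,554 + $9,177 + $6,943 = $21,242
Ending inventory: 272 @ $15 = $4,080

Ending inventory = $4,080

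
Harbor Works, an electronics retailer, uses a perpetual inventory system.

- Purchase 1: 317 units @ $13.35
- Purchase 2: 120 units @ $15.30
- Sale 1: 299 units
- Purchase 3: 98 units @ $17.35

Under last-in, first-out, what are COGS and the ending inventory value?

COGS = $4,225.65; ending inventory = $3,542.60

Sale 1 (299) [LIFO — newest first]: 120 @ $15.30 + 179 @ $13.35 = $4,225.65
Ending inventory: 138 @ $13.35 + 98 @ $17.35 = $3,542.60
Check: goods available $7,768.25 = COGS $4,225.65 + ending $3,542.60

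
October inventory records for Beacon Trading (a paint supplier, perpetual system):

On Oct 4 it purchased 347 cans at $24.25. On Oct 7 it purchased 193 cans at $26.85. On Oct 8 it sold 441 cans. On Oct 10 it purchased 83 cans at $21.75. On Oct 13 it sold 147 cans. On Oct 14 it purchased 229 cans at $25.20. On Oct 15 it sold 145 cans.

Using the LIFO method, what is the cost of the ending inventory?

Oct 8, 441 sold [LIFO — newest first]: 193 @ $26.85 + 248 @ $24.25 = $11,196.05
Oct 13, 147 sold [LIFO — newest first]: 83 @ $21.75 + 64 @ $24.25 = $3,357.25
Oct 15, 145 sold [LIFO — newest first]: 145 @ $25.20 = $3,654.00
Total COGS = $11,196.05 + $3,357.25 + $3,654.00 = $18,207.30
Ending inventory: 35 @ $24.25 + 84 @ $25.20 = $2,965.55
Check: goods available $21,172.85 = COGS $18,207.30 + ending $2,965.55

Ending inventory = $2,965.55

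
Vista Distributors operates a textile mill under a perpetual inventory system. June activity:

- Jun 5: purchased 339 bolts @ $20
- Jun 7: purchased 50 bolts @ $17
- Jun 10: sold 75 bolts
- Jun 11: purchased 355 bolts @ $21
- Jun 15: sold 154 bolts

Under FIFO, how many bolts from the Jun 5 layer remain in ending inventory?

110

Jun 10, 75 sold [FIFO — oldest first]: 75 @ $20 = $1,500
Jun 15, 154 sold [FIFO — oldest first]: 154 @ $20 = $3,080
Total COGS = $1,500 + $3,080 = $4,580
Ending inventory: 110 @ $20 + 50 @ $17 + 355 @ $21 = $10,505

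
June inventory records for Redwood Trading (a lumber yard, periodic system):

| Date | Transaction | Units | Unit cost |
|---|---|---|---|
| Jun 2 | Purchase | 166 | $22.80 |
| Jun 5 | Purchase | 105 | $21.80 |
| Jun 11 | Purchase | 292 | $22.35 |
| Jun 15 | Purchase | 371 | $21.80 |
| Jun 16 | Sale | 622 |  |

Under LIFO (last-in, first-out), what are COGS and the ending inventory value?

Jun 16, 622 sold [LIFO — newest first]: 371 @ $21.80 + 251 @ $22.35 = $13,697.65
Ending inventory: 166 @ $22.80 + 105 @ $21.80 + 41 @ $22.35 = $6,990.15
Check: goods available $20,687.80 = COGS $13,697.65 + ending $6,990.15

COGS = $13,697.65; ending inventory = $6,990.15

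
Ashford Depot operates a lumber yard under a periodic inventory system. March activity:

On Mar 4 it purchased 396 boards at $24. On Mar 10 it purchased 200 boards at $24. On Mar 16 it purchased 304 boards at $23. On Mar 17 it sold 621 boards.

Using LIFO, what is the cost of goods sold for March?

COGS = $14,600

Mar 17, 621 sold [LIFO — newest first]: 304 @ $23 + 200 @ $24 + 117 @ $24 = $14,600
Ending inventory: 279 @ $24 = $6,696
Check: goods available $21,296 = COGS $14,600 + ending $6,696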